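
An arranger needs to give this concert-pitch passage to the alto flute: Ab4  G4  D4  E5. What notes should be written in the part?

Db5 C5 G4 A5

The alto flute sounds a perfect fourth below written, so the written part must be a perfect fourth above concert — transpose each note up.
Ab4 -> Db5
G4 -> C5
D4 -> G4
E5 -> A5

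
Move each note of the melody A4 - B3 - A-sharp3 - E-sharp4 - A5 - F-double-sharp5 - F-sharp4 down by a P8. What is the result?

A3 B2 A#2 E#3 A4 F##4 F#3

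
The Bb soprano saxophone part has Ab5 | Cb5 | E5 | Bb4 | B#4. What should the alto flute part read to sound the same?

Cb6 Ebb5 G5 Db5 D#5

First find concert pitch: the Bb soprano saxophone sounds a major second below written, so Ab5 Cb5 E5 Bb4 B#4 sounds Gb5 Bbb4 D5 Ab4 A#4.
Then write for alto flute: it sounds a perfect fourth below written, so the part must be a perfect fourth above concert.
Gb5 → Cb6
Bbb4 → Ebb5
D5 → G5
Ab4 → Db5
A#4 → D#5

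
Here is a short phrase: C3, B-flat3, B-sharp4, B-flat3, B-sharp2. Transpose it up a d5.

Gb3 Fb4 F#5 Fb4 F#3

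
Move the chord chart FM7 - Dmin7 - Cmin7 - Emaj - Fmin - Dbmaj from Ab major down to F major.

DM7 Bmin7 Amin7 C#maj Dmin Bbmaj

Ab major down to F major is a minor third; each chord root moves by that interval while the quality stays the same.
FM7: root F down a minor third → D, giving DM7.
Dmin7: root D down a minor third → B, giving Bmin7.
Cmin7: root C down a minor third → A, giving Amin7.
Emaj: root E down a minor third → C#, giving C#maj.
Fmin: root F down a minor third → D, giving Dmin.
Dbmaj: root Db down a minor third → Bb, giving Bbmaj.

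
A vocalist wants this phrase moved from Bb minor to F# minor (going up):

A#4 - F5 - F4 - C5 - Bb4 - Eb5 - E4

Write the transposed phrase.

E##5 C#6 C#5 G#5 F#5 B5 B#4

Bb minor to F# minor up is an augmented fifth, so every note moves up by that interval.
A#4 → E##5
F5 → C#6
F4 → C#5
C5 → G#5
Bb4 → F#5
Eb5 → B5
E4 → B#4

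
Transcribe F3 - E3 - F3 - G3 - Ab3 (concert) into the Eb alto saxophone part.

Written C4 sounds as Eb3 on the Eb alto saxophone, so concert pitches are written a major sixth up.
F3 to D4
E3 to C#4
F3 to D4
G3 to E4
Ab3 to F4

D4 C#4 D4 E4 F4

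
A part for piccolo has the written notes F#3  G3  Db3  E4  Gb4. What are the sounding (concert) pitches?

F#4 G4 Db4 E5 Gb5

The piccolo sounds a perfect octave above written, so transpose each written note up a perfect octave.
F#3 becomes F#4
G3 becomes G4
Db3 becomes Db4
E4 becomes E5
Gb4 becomes Gb5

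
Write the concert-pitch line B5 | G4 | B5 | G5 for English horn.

F#6 D5 F#6 D6

Written C4 sounds as F3 on the English horn, so concert pitches are written a perfect fifth up.
B5 → F#6
G4 → D5
B5 → F#6
G5 → D6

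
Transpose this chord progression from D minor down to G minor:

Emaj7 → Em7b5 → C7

D minor down to G minor is a perfect fifth; each chord root moves by that interval while the quality stays the same.
Emaj7: root E down a perfect fifth → A, giving Amaj7.
Em7b5: root E down a perfect fifth → A, giving Am7b5.
C7: root C down a perfect fifth → F, giving F7.

Amaj7 Am7b5 F7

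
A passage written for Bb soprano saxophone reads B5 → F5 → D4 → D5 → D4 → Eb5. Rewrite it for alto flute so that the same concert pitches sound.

First find concert pitch: the Bb soprano saxophone sounds a major second below written, so B5 F5 D4 D5 D4 Eb5 sounds A5 Eb5 C4 C5 C4 Db5.
Then write for alto flute: it sounds a perfect fourth below written, so the part must be a perfect fourth above concert.
A5 → D6
Eb5 → Ab5
C4 → F4
C5 → F5
C4 → F4
Db5 → Gb5

D6 Ab5 F4 F5 F4 Gb5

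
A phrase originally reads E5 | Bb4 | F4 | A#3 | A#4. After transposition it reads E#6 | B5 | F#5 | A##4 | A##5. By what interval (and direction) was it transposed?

up an augmented octave

From E5 to E#6 is 8 letter names — an octave of some quality.
E5 to E#6 is 13 semitones, which makes it an augmented octave; the second version is higher, so the direction is up.
Checking another pair — A#4 → A##5 — gives the same interval.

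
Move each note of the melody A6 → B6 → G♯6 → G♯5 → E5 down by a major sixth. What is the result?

C6 D6 B5 B4 G4

A6 gives C6
B6 gives D6
G#6 gives B5
G#5 gives B4
E5 gives G4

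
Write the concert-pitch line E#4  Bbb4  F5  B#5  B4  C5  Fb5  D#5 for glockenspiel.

The glockenspiel sounds a perfect fifteenth above written, so the written part must be a perfect fifteenth below concert — transpose each note down.
E#4 -> E#2
Bbb4 -> Bbb2
F5 -> F3
B#5 -> B#3
B4 -> B2
C5 -> C3
Fb5 -> Fb3
D#5 -> D#3

E#2 Bbb2 F3 B#3 B2 C3 Fb3 D#3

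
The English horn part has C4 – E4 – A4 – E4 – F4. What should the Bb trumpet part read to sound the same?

First find concert pitch: the English horn sounds a perfect fifth below written, so C4 E4 A4 E4 F4 sounds F3 A3 D4 A3 Bb3.
Then write for Bb trumpet: it sounds a major second below written, so the part must be a major second above concert.
F3 → G3
A3 → B3
D4 → E4
A3 → B3
Bb3 → C4

G3 B3 E4 B3 C4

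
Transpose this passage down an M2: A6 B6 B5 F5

G6 A6 A5 Eb5

A major second down from A6 gives G6.
B6 down a major second is A6.
B5 down a major second is A5.
F5 down a major second is Eb5.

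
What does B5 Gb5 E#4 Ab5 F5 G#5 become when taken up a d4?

B5 → Eb6
Gb5 → Cbb6
E#4 → A4
Ab5 → Dbb6
F5 → Bbb5
G#5 → C6

Eb6 Cbb6 A4 Dbb6 Bbb5 C6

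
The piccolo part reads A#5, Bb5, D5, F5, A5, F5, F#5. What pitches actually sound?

Written C4 on the piccolo sounds as C5, a perfect octave higher; apply that shift to every note.
A#5 -> A#6
Bb5 -> Bb6
D5 -> D6
F5 -> F6
A5 -> A6
F5 -> F6
F#5 -> F#6

A#6 Bb6 D6 F6 A6 F6 F#6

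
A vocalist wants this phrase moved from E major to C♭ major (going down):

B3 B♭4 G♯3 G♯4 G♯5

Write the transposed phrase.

From E down to C♭ is an augmented third; apply that to each pitch.
B3 -> Gb3
Bb4 -> Gbb4
G#3 -> Eb3
G#4 -> Eb4
G#5 -> Eb5

Gb3 Gbb4 Eb3 Eb4 Eb5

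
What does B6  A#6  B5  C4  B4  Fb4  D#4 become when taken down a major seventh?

B6: a seventh down reaches C, and 11 semitones makes it C6.
A#6: a seventh down reaches B, and 11 semitones makes it B5.
B5: a seventh down reaches C, and 11 semitones makes it C5.
C4: a seventh down reaches D, and 11 semitones makes it Db3.
A major seventh down from B4 gives C4.
Fb4: a seventh down reaches G, and 11 semitones makes it Gbb3.
D#4 down a major seventh is E3.

C6 B5 C5 Db3 C4 Gbb3 E3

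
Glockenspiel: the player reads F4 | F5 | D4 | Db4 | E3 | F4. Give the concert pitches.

F6 F7 D6 Db6 E5 F6

The glockenspiel sounds a perfect fifteenth above written, so transpose each written note up a perfect fifteenth.
F4 gives F6
F5 gives F7
D4 gives D6
Db4 gives Db6
E3 gives E5
F4 gives F6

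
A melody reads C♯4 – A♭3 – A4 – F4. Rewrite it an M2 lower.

C#4 -> B3
Ab3 -> Gb3
A4 -> G4
F4 -> Eb4

B3 Gb3 G4 Eb4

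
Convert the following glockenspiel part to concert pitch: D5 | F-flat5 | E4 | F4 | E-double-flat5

D7 Fb7 E6 F6 Ebb7

Written C4 on the glockenspiel sounds as C6, a perfect fifteenth higher; apply that shift to every note.
D5 gives D7
Fb5 gives Fb7
E4 gives E6
F4 gives F6
Ebb5 gives Ebb7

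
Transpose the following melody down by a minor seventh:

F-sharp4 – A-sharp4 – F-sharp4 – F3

G#3 B#3 G#3 G2

F#4 down a minor seventh is G#3.
A#4: a seventh down reaches B, and 10 semitones makes it B#3.
F#4: a seventh down reaches G, and 10 semitones makes it G#3.
F3 down a minor seventh is G2.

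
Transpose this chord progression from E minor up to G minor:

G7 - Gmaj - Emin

Bb7 Bbmaj Gmin

E minor up to G minor is a minor third; each chord root moves by that interval while the quality stays the same.
G7: root G up a minor third → Bb, giving Bb7.
Gmaj: root G up a minor third → Bb, giving Bbmaj.
Emin: root E up a minor third → G, giving Gmin.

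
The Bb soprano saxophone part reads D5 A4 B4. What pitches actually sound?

C5 G4 A4

The Bb soprano saxophone sounds a major second below written, so transpose each written note down a major second.
D5 to C5
A4 to G4
B4 to A4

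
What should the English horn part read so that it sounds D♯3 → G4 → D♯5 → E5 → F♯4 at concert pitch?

A#3 D5 A#5 B5 C#5

The English horn sounds a perfect fifth below written, so the written part must be a perfect fifth above concert — transpose each note up.
D#3 becomes A#3
G4 becomes D5
D#5 becomes A#5
E5 becomes B5
F#4 becomes C#5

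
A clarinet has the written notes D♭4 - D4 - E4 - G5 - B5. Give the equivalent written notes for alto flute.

Eb4 E4 F#4 A5 C#6

First find concert pitch: the A clarinet sounds a minor third below written, so D♭4 D4 E4 G5 B5 sounds Bb3 B3 C#4 E5 G#5.
Then write for alto flute: it sounds a perfect fourth below written, so the part must be a perfect fourth above concert.
Bb3 → Eb4
B3 → E4
C#4 → F#4
E5 → A5
G#5 → C#6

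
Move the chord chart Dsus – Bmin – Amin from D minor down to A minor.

Asus F#min Emin

D minor down to A minor is a perfect fourth; each chord root moves by that interval while the quality stays the same.
Dsus: root D down a perfect fourth → A, giving Asus.
Bmin: root B down a perfect fourth → F#, giving F#min.
Amin: root A down a perfect fourth → E, giving Emin.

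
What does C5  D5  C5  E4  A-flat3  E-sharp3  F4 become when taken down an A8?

Cb4 Db4 Cb4 Eb3 Abb2 E2 Fb3

C5 down an augmented octave is Cb4.
D5 down an augmented octave is Db4.
C5 down an augmented octave is Cb4.
E4 down an augmented octave is Eb3.
Ab3: an octave down reaches A, and 13 semitones makes it Abb2.
E#3: an octave down reaches E, and 13 semitones makes it E2.
F4 down an augmented octave is Fb3.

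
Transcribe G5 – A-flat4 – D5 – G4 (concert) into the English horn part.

D6 Eb5 A5 D5

Written C4 sounds as F3 on the English horn, so concert pitches are written a perfect fifth up.
G5 to D6
Ab4 to Eb5
D5 to A5
G4 to D5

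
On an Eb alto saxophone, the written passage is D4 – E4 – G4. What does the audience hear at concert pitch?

F3 G3 Bb3

Written C4 on the Eb alto saxophone sounds as Eb3, a major sixth lower; apply that shift to every note.
D4 → F3
E4 → G3
G4 → Bb3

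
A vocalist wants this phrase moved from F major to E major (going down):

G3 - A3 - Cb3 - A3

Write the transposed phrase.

F#3 G#3 Bb2 G#3

F major to E major down is a minor second, so every note moves down by that interval.
G3 gives F#3
A3 gives G#3
Cb3 gives Bb2
A3 gives G#3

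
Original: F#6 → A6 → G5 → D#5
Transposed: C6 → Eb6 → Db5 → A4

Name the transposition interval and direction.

down an augmented fourth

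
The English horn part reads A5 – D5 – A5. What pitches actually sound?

D5 G4 D5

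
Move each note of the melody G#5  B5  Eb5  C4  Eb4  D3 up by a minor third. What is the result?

G#5 up a minor third is B5.
B5 up a minor third is D6.
Eb5 up a minor third is Gb5.
C4 up a minor third is Eb4.
A minor third up from Eb4 gives Gb4.
D3: a third up reaches F, and 3 semitones makes it F3.

B5 D6 Gb5 Eb4 Gb4 F3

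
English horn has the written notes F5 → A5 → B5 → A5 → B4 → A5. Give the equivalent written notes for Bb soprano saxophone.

C5 E5 F#5 E5 F#4 E5

First find concert pitch: the English horn sounds a perfect fifth below written, so F5 A5 B5 A5 B4 A5 sounds Bb4 D5 E5 D5 E4 D5.
Then write for Bb soprano saxophone: it sounds a major second below written, so the part must be a major second above concert.
Bb4 → C5
D5 → E5
E5 → F#5
D5 → E5
E4 → F#4
D5 → E5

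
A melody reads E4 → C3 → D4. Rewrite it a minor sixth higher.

C5 Ab3 Bb4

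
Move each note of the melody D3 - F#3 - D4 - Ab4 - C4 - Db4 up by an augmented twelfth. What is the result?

D3 up an augmented twelfth is A#4.
An augmented twelfth up from F#3 gives C##5.
D4 up an augmented twelfth is A#5.
Ab4 up an augmented twelfth is E6.
An augmented twelfth up from C4 gives G#5.
An augmented twelfth up from Db4 gives A5.

A#4 C##5 A#5 E6 G#5 A5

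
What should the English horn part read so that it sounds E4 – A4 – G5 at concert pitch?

B4 E5 D6

The English horn sounds a perfect fifth below written, so the written part must be a perfect fifth above concert — transpose each note up.
E4 to B4
A4 to E5
G5 to D6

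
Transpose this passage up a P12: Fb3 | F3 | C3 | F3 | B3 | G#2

Fb3: a twelfth up reaches C, and 19 semitones makes it Cb5.
F3: a twelfth up reaches C, and 19 semitones makes it C5.
C3 up a perfect twelfth is G4.
F3 up a perfect twelfth is C5.
A perfect twelfth up from B3 gives F#5.
G#2 up a perfect twelfth is D#4.

Cb5 C5 G4 C5 F#5 D#4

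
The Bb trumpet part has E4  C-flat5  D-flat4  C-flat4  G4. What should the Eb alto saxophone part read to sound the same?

B4 Gb5 Ab4 Gb4 D5

First find concert pitch: the Bb trumpet sounds a major second below written, so E4 C-flat5 D-flat4 C-flat4 G4 sounds D4 Bbb4 Cb4 Bbb3 F4.
Then write for Eb alto saxophone: it sounds a major sixth below written, so the part must be a major sixth above concert.
D4 → B4
Bbb4 → Gb5
Cb4 → Ab4
Bbb3 → Gb4
F4 → D5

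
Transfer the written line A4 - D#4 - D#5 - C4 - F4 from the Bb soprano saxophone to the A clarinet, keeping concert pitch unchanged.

Bb4 E4 E5 Db4 Gb4

First find concert pitch: the Bb soprano saxophone sounds a major second below written, so A4 D#4 D#5 C4 F4 sounds G4 C#4 C#5 Bb3 Eb4.
Then write for A clarinet: it sounds a minor third below written, so the part must be a minor third above concert.
G4 → Bb4
C#4 → E4
C#5 → E5
Bb3 → Db4
Eb4 → Gb4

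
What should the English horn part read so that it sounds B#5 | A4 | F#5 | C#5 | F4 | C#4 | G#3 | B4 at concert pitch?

Written C4 sounds as F3 on the English horn, so concert pitches are written a perfect fifth up.
B#5 -> F##6
A4 -> E5
F#5 -> C#6
C#5 -> G#5
F4 -> C5
C#4 -> G#4
G#3 -> D#4
B4 -> F#5

F##6 E5 C#6 G#5 C5 G#4 D#4 F#5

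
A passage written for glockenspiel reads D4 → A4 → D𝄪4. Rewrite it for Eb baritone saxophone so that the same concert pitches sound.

First find concert pitch: the glockenspiel sounds a perfect fifteenth above written, so D4 A4 D𝄪4 sounds D6 A6 D##6.
Then write for Eb baritone saxophone: it sounds a major thirteenth below written, so the part must be a major thirteenth above concert.
D6 → B7
A6 → F#8
D##6 → B##7

B7 F#8 B##7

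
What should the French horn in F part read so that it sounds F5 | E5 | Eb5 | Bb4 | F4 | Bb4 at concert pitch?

C6 B5 Bb5 F5 C5 F5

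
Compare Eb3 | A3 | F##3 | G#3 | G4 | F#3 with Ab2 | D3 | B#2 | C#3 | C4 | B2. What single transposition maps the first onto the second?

down a perfect fifth

From Eb3 to Ab2 is 5 letter names — a fifth of some quality.
Ab2 to Eb3 is 7 semitones, which makes it a perfect fifth; the second version is lower, so the direction is down.
Checking another pair — F#3 → B2 — gives the same interval.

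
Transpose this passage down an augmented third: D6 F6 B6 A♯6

D6 → Bbb5
F6 → Dbb6
B6 → Gb6
A#6 → F6

Bbb5 Dbb6 Gb6 F6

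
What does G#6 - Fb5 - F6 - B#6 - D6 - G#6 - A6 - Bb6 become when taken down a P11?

G#6 → D#5
Fb5 → Cb4
F6 → C5
B#6 → F##5
D6 → A4
G#6 → D#5
A6 → E5
Bb6 → F5

D#5 Cb4 C5 F##5 A4 D#5 E5 F5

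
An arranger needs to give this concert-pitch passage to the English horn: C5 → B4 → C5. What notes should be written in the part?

Written C4 sounds as F3 on the English horn, so concert pitches are written a perfect fifth up.
C5 -> G5
B4 -> F#5
C5 -> G5

G5 F#5 G5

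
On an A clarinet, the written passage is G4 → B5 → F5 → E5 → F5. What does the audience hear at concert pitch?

Written C4 on the A clarinet sounds as A3, a minor third lower; apply that shift to every note.
G4 -> E4
B5 -> G#5
F5 -> D5
E5 -> C#5
F5 -> D5

E4 G#5 D5 C#5 D5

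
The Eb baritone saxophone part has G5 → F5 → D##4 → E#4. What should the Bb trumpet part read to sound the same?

C4 Bb3 G##2 A#2

First find concert pitch: the Eb baritone saxophone sounds a major thirteenth below written, so G5 F5 D##4 E#4 sounds Bb3 Ab3 F##2 G#2.
Then write for Bb trumpet: it sounds a major second below written, so the part must be a major second above concert.
Bb3 → C4
Ab3 → Bb3
F##2 → G##2
G#2 → A#2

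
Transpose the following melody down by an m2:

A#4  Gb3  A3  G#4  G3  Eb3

G##4 F3 G#3 F##4 F#3 D3

A#4 becomes G##4
Gb3 becomes F3
A3 becomes G#3
G#4 becomes F##4
G3 becomes F#3
Eb3 becomes D3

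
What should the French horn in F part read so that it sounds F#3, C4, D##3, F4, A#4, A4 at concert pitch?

The French horn in F sounds a perfect fifth below written, so the written part must be a perfect fifth above concert — transpose each note up.
F#3 -> C#4
C4 -> G4
D##3 -> A##3
F4 -> C5
A#4 -> E#5
A4 -> E5

C#4 G4 A##3 C5 E#5 E5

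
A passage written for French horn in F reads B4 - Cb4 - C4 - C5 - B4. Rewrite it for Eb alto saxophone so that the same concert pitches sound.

First find concert pitch: the French horn in F sounds a perfect fifth below written, so B4 Cb4 C4 C5 B4 sounds E4 Fb3 F3 F4 E4.
Then write for Eb alto saxophone: it sounds a major sixth below written, so the part must be a major sixth above concert.
E4 → C#5
Fb3 → Db4
F3 → D4
F4 → D5
E4 → C#5

C#5 Db4 D4 D5 C#5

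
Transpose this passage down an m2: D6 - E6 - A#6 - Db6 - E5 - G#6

C#6 D#6 G##6 C6 D#5 F##6

D6 gives C#6
E6 gives D#6
A#6 gives G##6
Db6 gives C6
E5 gives D#5
G#6 gives F##6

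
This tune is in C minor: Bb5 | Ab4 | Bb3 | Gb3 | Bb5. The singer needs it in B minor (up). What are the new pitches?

C minor to B minor up is a major seventh, so every note moves up by that interval.
Bb5 becomes A6
Ab4 becomes G5
Bb3 becomes A4
Gb3 becomes F4
Bb5 becomes A6

A6 G5 A4 F4 A6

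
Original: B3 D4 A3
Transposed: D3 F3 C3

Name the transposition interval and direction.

From B3 to D3 is 6 letter names — a sixth of some quality.
D3 to B3 is 9 semitones, which makes it a major sixth; the second version is lower, so the direction is down.
Checking another pair — A3 → C3 — gives the same interval.

down a major sixth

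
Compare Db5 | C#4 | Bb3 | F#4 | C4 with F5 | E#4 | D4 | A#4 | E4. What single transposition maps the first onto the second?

up a major third

From Db5 to F5 is 3 letter names — a third of some quality.
Db5 to F5 is 4 semitones, which makes it a major third; the second version is higher, so the direction is up.
Checking another pair — C4 → E4 — gives the same interval.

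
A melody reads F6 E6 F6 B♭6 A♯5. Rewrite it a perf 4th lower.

F6 becomes C6
E6 becomes B5
F6 becomes C6
Bb6 becomes F6
A#5 becomes E#5

C6 B5 C6 F6 E#5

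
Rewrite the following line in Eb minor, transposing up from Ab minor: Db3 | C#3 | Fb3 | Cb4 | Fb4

Ab minor to Eb minor up is a perfect fifth, so every note moves up by that interval.
Db3 to Ab3
C#3 to G#3
Fb3 to Cb4
Cb4 to Gb4
Fb4 to Cb5

Ab3 G#3 Cb4 Gb4 Cb5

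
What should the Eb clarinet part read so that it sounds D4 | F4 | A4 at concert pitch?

B3 D4 F#4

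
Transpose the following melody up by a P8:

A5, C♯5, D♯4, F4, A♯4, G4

A5 → A6
C#5 → C#6
D#4 → D#5
F4 → F5
A#4 → A#5
G4 → G5

A6 C#6 D#5 F5 A#5 G5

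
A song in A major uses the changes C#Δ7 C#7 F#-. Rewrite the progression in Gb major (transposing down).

BbΔ7 Bb7 Eb-

A major down to Gb major is an augmented second; each chord root moves by that interval while the quality stays the same.
C#Δ7: root C# down an augmented second → Bb, giving BbΔ7.
C#7: root C# down an augmented second → Bb, giving Bb7.
F#-: root F# down an augmented second → Eb, giving Eb-.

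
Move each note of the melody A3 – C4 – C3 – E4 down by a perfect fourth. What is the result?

A3 -> E3
C4 -> G3
C3 -> G2
E4 -> B3

E3 G3 G2 B3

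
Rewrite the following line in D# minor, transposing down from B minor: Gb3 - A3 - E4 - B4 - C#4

B minor to D# minor down is a minor sixth, so every note moves down by that interval.
Gb3 becomes Bb2
A3 becomes C#3
E4 becomes G#3
B4 becomes D#4
C#4 becomes E#3

Bb2 C#3 G#3 D#4 E#3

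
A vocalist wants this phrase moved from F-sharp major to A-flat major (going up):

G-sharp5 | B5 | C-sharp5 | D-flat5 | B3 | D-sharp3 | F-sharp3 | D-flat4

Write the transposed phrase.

From F-sharp up to A-flat is a diminished third; apply that to each pitch.
G#5 becomes Bb5
B5 becomes Db6
C#5 becomes Eb5
Db5 becomes Fbb5
B3 becomes Db4
D#3 becomes F3
F#3 becomes Ab3
Db4 becomes Fbb4

Bb5 Db6 Eb5 Fbb5 Db4 F3 Ab3 Fbb4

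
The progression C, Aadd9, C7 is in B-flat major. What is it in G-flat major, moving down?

Ab Fadd9 Ab7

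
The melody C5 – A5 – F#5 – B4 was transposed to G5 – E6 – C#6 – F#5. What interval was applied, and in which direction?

up a perfect fifth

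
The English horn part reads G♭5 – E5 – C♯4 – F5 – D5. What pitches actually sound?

Cb5 A4 F#3 Bb4 G4

The English horn sounds a perfect fifth below written, so transpose each written note down a perfect fifth.
Gb5 gives Cb5
E5 gives A4
C#4 gives F#3
F5 gives Bb4
D5 gives G4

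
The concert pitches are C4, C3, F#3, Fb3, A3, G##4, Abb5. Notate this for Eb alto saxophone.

A4 A3 D#4 Db4 F#4 E##5 Fb6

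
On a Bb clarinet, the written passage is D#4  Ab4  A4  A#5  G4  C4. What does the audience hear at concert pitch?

The Bb clarinet sounds a major second below written, so transpose each written note down a major second.
D#4 to C#4
Ab4 to Gb4
A4 to G4
A#5 to G#5
G4 to F4
C4 to Bb3

C#4 Gb4 G4 G#5 F4 Bb3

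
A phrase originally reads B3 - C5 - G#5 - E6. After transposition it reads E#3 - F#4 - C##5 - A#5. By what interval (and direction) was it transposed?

down a diminished fifth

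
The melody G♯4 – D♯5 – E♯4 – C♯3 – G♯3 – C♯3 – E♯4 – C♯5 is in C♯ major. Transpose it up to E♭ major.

Bb4 F5 G4 Eb3 Bb3 Eb3 G4 Eb5

From C♯ up to E♭ is a diminished third; apply that to each pitch.
G#4 → Bb4
D#5 → F5
E#4 → G4
C#3 → Eb3
G#3 → Bb3
C#3 → Eb3
E#4 → G4
C#5 → Eb5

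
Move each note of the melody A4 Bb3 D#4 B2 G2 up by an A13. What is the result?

F##6 G#5 B##5 G##4 E#4

A4 -> F##6
Bb3 -> G#5
D#4 -> B##5
B2 -> G##4
G2 -> E#4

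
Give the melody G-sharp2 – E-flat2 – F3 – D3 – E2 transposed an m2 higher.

A2 Fb2 Gb3 Eb3 F2

A minor second up from G#2 gives A2.
A minor second up from Eb2 gives Fb2.
F3: a second up reaches G, and 1 semitone makes it Gb3.
D3: a second up reaches E, and 1 semitone makes it Eb3.
E2: a second up reaches F, and 1 semitone makes it F2.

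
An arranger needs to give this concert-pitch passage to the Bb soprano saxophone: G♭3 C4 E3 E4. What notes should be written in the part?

The Bb soprano saxophone sounds a major second below written, so the written part must be a major second above concert — transpose each note up.
Gb3 to Ab3
C4 to D4
E3 to F#3
E4 to F#4

Ab3 D4 F#3 F#4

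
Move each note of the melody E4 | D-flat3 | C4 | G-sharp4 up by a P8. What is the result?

E4 to E5
Db3 to Db4
C4 to C5
G#4 to G#5

E5 Db4 C5 G#5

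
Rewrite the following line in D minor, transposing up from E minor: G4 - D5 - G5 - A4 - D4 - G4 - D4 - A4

F5 C6 F6 G5 C5 F5 C5 G5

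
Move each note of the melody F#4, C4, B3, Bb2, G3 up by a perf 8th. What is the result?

F#4: an octave up reaches F, and 12 semitones makes it F#5.
C4: an octave up reaches C, and 12 semitones makes it C5.
B3 up a perfect octave is B4.
A perfect octave up from Bb2 gives Bb3.
G3 up a perfect octave is G4.

F#5 C5 B4 Bb3 G4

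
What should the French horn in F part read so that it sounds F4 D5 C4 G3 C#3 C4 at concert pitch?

C5 A5 G4 D4 G#3 G4

Written C4 sounds as F3 on the French horn in F, so concert pitches are written a perfect fifth up.
F4 becomes C5
D5 becomes A5
C4 becomes G4
G3 becomes D4
C#3 becomes G#3
C4 becomes G4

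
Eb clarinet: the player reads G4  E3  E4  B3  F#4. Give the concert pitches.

Bb4 G3 G4 D4 A4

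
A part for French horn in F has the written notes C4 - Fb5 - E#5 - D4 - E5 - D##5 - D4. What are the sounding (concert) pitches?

F3 Bbb4 A#4 G3 A4 G##4 G3

Written C4 on the French horn in F sounds as F3, a perfect fifth lower; apply that shift to every note.
C4 to F3
Fb5 to Bbb4
E#5 to A#4
D4 to G3
E5 to A4
D##5 to G##4
D4 to G3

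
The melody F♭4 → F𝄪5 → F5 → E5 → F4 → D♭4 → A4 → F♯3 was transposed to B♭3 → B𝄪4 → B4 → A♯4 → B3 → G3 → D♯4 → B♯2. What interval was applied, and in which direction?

From Fb4 to Bb3 is 5 letter names — a fifth of some quality.
Bb3 to Fb4 is 6 semitones, which makes it a diminished fifth; the second version is lower, so the direction is down.
Checking another pair — F#3 → B#2 — gives the same interval.

down a diminished fifth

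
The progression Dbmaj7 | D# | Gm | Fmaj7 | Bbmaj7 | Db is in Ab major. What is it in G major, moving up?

Cmaj7 C## F#m Emaj7 Amaj7 C

Ab major up to G major is a major seventh; each chord root moves by that interval while the quality stays the same.
Dbmaj7: root Db up a major seventh → C, giving Cmaj7.
D#: root D# up a major seventh → C##, giving C##.
Gm: root G up a major seventh → F#, giving F#m.
Fmaj7: root F up a major seventh → E, giving Emaj7.
Bbmaj7: root Bb up a major seventh → A, giving Amaj7.
Db: root Db up a major seventh → C, giving C.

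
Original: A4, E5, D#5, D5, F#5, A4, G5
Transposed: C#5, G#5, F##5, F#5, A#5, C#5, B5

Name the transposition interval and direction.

up a major third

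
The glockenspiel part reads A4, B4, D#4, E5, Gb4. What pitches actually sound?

Written C4 on the glockenspiel sounds as C6, a perfect fifteenth higher; apply that shift to every note.
A4 → A6
B4 → B6
D#4 → D#6
E5 → E7
Gb4 → Gb6

A6 B6 D#6 E7 Gb6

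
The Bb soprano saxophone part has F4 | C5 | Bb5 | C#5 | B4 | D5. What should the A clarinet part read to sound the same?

Gb4 Db5 Cb6 D5 C5 Eb5

First find concert pitch: the Bb soprano saxophone sounds a major second below written, so F4 C5 Bb5 C#5 B4 D5 sounds Eb4 Bb4 Ab5 B4 A4 C5.
Then write for A clarinet: it sounds a minor third below written, so the part must be a minor third above concert.
Eb4 → Gb4
Bb4 → Db5
Ab5 → Cb6
B4 → D5
A4 → C5
C5 → Eb5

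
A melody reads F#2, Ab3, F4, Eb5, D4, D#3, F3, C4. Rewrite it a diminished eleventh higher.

Bb3 Dbb5 Bbb5 Abb6 Gb5 G4 Bbb4 Fb5

A diminished eleventh up from F#2 gives Bb3.
Ab3: an eleventh up reaches D, and 16 semitones makes it Dbb5.
F4: an eleventh up reaches B, and 16 semitones makes it Bbb5.
A diminished eleventh up from Eb5 gives Abb6.
A diminished eleventh up from D4 gives Gb5.
D#3 up a diminished eleventh is G4.
A diminished eleventh up from F3 gives Bbb4.
C4: an eleventh up reaches F, and 16 semitones makes it Fb5.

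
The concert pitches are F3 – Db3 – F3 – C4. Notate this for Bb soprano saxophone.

G3 Eb3 G3 D4

Written C4 sounds as Bb3 on the Bb soprano saxophone, so concert pitches are written a major second up.
F3 → G3
Db3 → Eb3
F3 → G3
C4 → D4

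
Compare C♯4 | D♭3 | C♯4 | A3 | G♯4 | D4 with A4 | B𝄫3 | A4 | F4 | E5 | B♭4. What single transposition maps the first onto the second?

up a minor sixth

Take the first pair: C#4 → A4. C to A spans 6 letter names, so the interval is some kind of sixth.
C#4 to A4 is 8 semitones, which makes it a minor sixth; the second version is higher, so the direction is up.
Checking another pair — D4 → Bb4 — gives the same interval.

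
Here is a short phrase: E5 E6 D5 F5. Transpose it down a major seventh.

F4 F5 Eb4 Gb4

E5 becomes F4
E6 becomes F5
D5 becomes Eb4
F5 becomes Gb4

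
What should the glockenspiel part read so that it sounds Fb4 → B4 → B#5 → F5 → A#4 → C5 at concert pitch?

Fb2 B2 B#3 F3 A#2 C3

Written C4 sounds as C6 on the glockenspiel, so concert pitches are written a perfect fifteenth down.
Fb4 gives Fb2
B4 gives B2
B#5 gives B#3
F5 gives F3
A#4 gives A#2
C5 gives C3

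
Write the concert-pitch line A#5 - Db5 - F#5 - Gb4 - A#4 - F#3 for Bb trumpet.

B#5 Eb5 G#5 Ab4 B#4 G#3

Written C4 sounds as Bb3 on the Bb trumpet, so concert pitches are written a major second up.
A#5 → B#5
Db5 → Eb5
F#5 → G#5
Gb4 → Ab4
A#4 → B#4
F#3 → G#3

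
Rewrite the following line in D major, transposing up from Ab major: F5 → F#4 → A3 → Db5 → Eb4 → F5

B5 B#4 D#4 G5 A4 B5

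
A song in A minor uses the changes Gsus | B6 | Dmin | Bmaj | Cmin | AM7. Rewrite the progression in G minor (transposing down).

A minor down to G minor is a major second; each chord root moves by that interval while the quality stays the same.
Gsus: root G down a major second → F, giving Fsus.
B6: root B down a major second → A, giving A6.
Dmin: root D down a major second → C, giving Cmin.
Bmaj: root B down a major second → A, giving Amaj.
Cmin: root C down a major second → Bb, giving Bbmin.
AM7: root A down a major second → G, giving GM7.

Fsus A6 Cmin Amaj Bbmin GM7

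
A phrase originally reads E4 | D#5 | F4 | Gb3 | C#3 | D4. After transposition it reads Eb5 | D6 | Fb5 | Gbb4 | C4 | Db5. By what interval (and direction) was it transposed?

up a diminished octave

Take the first pair: E4 → Eb5. E to E spans 8 letter names, so the interval is some kind of octave.
E4 to Eb5 is 11 semitones, which makes it a diminished octave; the second version is higher, so the direction is up.
Checking another pair — D4 → Db5 — gives the same interval.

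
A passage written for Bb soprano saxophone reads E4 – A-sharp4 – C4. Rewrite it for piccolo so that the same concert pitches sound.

First find concert pitch: the Bb soprano saxophone sounds a major second below written, so E4 A-sharp4 C4 sounds D4 G#4 Bb3.
Then write for piccolo: it sounds a perfect octave above written, so the part must be a perfect octave below concert.
D4 → D3
G#4 → G#3
Bb3 → Bb2

D3 G#3 Bb2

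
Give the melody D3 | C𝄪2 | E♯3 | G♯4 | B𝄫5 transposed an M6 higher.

B3 A##2 C##4 E#5 Gb6

D3 becomes B3
C##2 becomes A##2
E#3 becomes C##4
G#4 becomes E#5
Bbb5 becomes Gb6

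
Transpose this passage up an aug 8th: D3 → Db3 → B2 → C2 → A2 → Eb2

D#4 D4 B#3 C#3 A#3 E3

D3 up an augmented octave is D#4.
An augmented octave up from Db3 gives D4.
B2: an octave up reaches B, and 13 semitones makes it B#3.
C2: an octave up reaches C, and 13 semitones makes it C#3.
A2: an octave up reaches A, and 13 semitones makes it A#3.
An augmented octave up from Eb2 gives E3.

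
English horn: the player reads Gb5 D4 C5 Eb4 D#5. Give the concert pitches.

Cb5 G3 F4 Ab3 G#4

The English horn sounds a perfect fifth below written, so transpose each written note down a perfect fifth.
Gb5 -> Cb5
D4 -> G3
C5 -> F4
Eb4 -> Ab3
D#5 -> G#4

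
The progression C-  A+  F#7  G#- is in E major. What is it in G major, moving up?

E major up to G major is a minor third; each chord root moves by that interval while the quality stays the same.
C-: root C up a minor third → Eb, giving Eb-.
A+: root A up a minor third → C, giving C+.
F#7: root F# up a minor third → A, giving A7.
G#-: root G# up a minor third → B, giving B-.

Eb- C+ A7 B-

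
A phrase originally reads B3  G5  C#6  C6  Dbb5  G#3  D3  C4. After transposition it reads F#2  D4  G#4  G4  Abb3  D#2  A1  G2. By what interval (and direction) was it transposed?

From B3 to F#2 is 11 letter names — an eleventh of some quality.
F#2 to B3 is 17 semitones, which makes it a perfect eleventh; the second version is lower, so the direction is down.
Checking another pair — C4 → G2 — gives the same interval.

down a perfect eleventh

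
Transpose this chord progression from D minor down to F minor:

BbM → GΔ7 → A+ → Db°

D minor down to F minor is a major sixth; each chord root moves by that interval while the quality stays the same.
BbM: root Bb down a major sixth → Db, giving DbM.
GΔ7: root G down a major sixth → Bb, giving BbΔ7.
A+: root A down a major sixth → C, giving C+.
Db°: root Db down a major sixth → Fb, giving Fb°.

DbM BbΔ7 C+ Fb°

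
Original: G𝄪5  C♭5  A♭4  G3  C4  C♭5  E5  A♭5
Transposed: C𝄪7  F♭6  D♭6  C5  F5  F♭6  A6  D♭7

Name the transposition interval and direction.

up a perfect eleventh

From G##5 to C##7 is 11 letter names — an eleventh of some quality.
G##5 to C##7 is 17 semitones, which makes it a perfect eleventh; the second version is higher, so the direction is up.
Checking another pair — Ab5 → Db7 — gives the same interval.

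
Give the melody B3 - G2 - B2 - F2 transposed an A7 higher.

B3 → A##4
G2 → F##3
B2 → A##3
F2 → E#3

A##4 F##3 A##3 E#3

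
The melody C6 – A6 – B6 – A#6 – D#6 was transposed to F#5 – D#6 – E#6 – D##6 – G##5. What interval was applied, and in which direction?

From C6 to F#5 is 5 letter names — a fifth of some quality.
F#5 to C6 is 6 semitones, which makes it a diminished fifth; the second version is lower, so the direction is down.
Checking another pair — D#6 → G##5 — gives the same interval.

down a diminished fifth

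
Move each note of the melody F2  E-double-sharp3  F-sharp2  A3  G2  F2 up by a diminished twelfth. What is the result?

A diminished twelfth up from F2 gives Cb4.
A diminished twelfth up from E##3 gives B#4.
F#2 up a diminished twelfth is C4.
A diminished twelfth up from A3 gives Eb5.
G2 up a diminished twelfth is Db4.
F2: a twelfth up reaches C, and 18 semitones makes it Cb4.

Cb4 B#4 C4 Eb5 Db4 Cb4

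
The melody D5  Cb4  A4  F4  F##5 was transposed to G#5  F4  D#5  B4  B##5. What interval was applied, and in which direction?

Take the first pair: D5 → G#5. D to G spans 4 letter names, so the interval is some kind of fourth.
D5 to G#5 is 6 semitones, which makes it an augmented fourth; the second version is higher, so the direction is up.
Checking another pair — F##5 → B##5 — gives the same interval.

up an augmented fourth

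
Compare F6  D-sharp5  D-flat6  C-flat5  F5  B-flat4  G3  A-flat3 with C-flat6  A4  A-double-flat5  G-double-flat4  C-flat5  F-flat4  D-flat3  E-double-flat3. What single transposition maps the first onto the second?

down an augmented fourth

Take the first pair: F6 → Cb6. F to C spans 4 letter names, so the interval is some kind of fourth.
Cb6 to F6 is 6 semitones, which makes it an augmented fourth; the second version is lower, so the direction is down.
Checking another pair — Ab3 → Ebb3 — gives the same interval.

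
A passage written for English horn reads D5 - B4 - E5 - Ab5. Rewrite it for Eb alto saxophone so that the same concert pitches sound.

First find concert pitch: the English horn sounds a perfect fifth below written, so D5 B4 E5 Ab5 sounds G4 E4 A4 Db5.
Then write for Eb alto saxophone: it sounds a major sixth below written, so the part must be a major sixth above concert.
G4 → E5
E4 → C#5
A4 → F#5
Db5 → Bb5

E5 C#5 F#5 Bb5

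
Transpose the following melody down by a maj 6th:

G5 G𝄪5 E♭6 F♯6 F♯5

Bb4 B#4 Gb5 A5 A4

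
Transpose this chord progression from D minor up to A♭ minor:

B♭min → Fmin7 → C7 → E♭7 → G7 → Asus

D minor up to A♭ minor is a diminished fifth; each chord root moves by that interval while the quality stays the same.
B♭min: root B♭ up a diminished fifth → Fb, giving Fbmin.
Fmin7: root F up a diminished fifth → Cb, giving Cbmin7.
C7: root C up a diminished fifth → Gb, giving Gb7.
E♭7: root E♭ up a diminished fifth → Bbb, giving Bbb7.
G7: root G up a diminished fifth → Db, giving Db7.
Asus: root A up a diminished fifth → Eb, giving Ebsus.

Fbmin Cbmin7 Gb7 Bbb7 Db7 Ebsus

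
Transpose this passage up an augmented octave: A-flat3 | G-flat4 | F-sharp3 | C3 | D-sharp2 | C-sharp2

A4 G5 F##4 C#4 D##3 C##3

An augmented octave up from Ab3 gives A4.
Gb4 up an augmented octave is G5.
An augmented octave up from F#3 gives F##4.
C3 up an augmented octave is C#4.
D#2: an octave up reaches D, and 13 semitones makes it D##3.
An augmented octave up from C#2 gives C##3.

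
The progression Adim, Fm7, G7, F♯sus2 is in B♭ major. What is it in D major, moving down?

C#dim Am7 B7 A#sus2

B♭ major down to D major is a minor sixth; each chord root moves by that interval while the quality stays the same.
Adim: root A down a minor sixth → C#, giving C#dim.
Fm7: root F down a minor sixth → A, giving Am7.
G7: root G down a minor sixth → B, giving B7.
F♯sus2: root F♯ down a minor sixth → A#, giving A#sus2.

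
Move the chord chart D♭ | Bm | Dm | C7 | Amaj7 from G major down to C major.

Gb Em Gm F7 Dmaj7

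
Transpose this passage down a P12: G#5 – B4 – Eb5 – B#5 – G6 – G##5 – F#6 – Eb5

C#4 E3 Ab3 E#4 C5 C##4 B4 Ab3

G#5: a twelfth down reaches C, and 19 semitones makes it C#4.
B4: a twelfth down reaches E, and 19 semitones makes it E3.
Eb5 down a perfect twelfth is Ab3.
B#5 down a perfect twelfth is E#4.
A perfect twelfth down from G6 gives C5.
G##5: a twelfth down reaches C, and 19 semitones makes it C##4.
F#6: a twelfth down reaches B, and 19 semitones makes it B4.
Eb5 down a perfect twelfth is Ab3.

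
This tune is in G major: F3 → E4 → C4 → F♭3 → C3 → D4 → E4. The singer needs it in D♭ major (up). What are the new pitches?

G major to D♭ major up is a diminished fifth, so every note moves up by that interval.
F3 -> Cb4
E4 -> Bb4
C4 -> Gb4
Fb3 -> Cbb4
C3 -> Gb3
D4 -> Ab4
E4 -> Bb4

Cb4 Bb4 Gb4 Cbb4 Gb3 Ab4 Bb4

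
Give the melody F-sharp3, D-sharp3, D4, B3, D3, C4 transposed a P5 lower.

F#3 -> B2
D#3 -> G#2
D4 -> G3
B3 -> E3
D3 -> G2
C4 -> F3

B2 G#2 G3 E3 G2 F3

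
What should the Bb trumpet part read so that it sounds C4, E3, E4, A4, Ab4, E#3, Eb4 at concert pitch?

D4 F#3 F#4 B4 Bb4 F##3 F4

Written C4 sounds as Bb3 on the Bb trumpet, so concert pitches are written a major second up.
C4 becomes D4
E3 becomes F#3
E4 becomes F#4
A4 becomes B4
Ab4 becomes Bb4
E#3 becomes F##3
Eb4 becomes F4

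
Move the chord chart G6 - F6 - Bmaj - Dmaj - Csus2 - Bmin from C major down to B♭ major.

F6 Eb6 Amaj Cmaj Bbsus2 Amin

C major down to B♭ major is a major second; each chord root moves by that interval while the quality stays the same.
G6: root G down a major second → F, giving F6.
F6: root F down a major second → Eb, giving Eb6.
Bmaj: root B down a major second → A, giving Amaj.
Dmaj: root D down a major second → C, giving Cmaj.
Csus2: root C down a major second → Bb, giving Bbsus2.
Bmin: root B down a major second → A, giving Amin.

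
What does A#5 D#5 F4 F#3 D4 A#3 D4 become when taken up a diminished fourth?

D6 G5 Bbb4 Bb3 Gb4 D4 Gb4

A#5 gives D6
D#5 gives G5
F4 gives Bbb4
F#3 gives Bb3
D4 gives Gb4
A#3 gives D4
D4 gives Gb4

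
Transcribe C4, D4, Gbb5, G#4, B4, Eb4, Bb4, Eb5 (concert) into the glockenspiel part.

C2 D2 Gbb3 G#2 B2 Eb2 Bb2 Eb3

The glockenspiel sounds a perfect fifteenth above written, so the written part must be a perfect fifteenth below concert — transpose each note down.
C4 gives C2
D4 gives D2
Gbb5 gives Gbb3
G#4 gives G#2
B4 gives B2
Eb4 gives Eb2
Bb4 gives Bb2
Eb5 gives Eb3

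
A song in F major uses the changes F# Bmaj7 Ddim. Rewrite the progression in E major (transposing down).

E# A#maj7 C#dim

F major down to E major is a minor second; each chord root moves by that interval while the quality stays the same.
F#: root F# down a minor second → E#, giving E#.
Bmaj7: root B down a minor second → A#, giving A#maj7.
Ddim: root D down a minor second → C#, giving C#dim.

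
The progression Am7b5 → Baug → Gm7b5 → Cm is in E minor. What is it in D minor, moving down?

E minor down to D minor is a major second; each chord root moves by that interval while the quality stays the same.
Am7b5: root A down a major second → G, giving Gm7b5.
Baug: root B down a major second → A, giving Aaug.
Gm7b5: root G down a major second → F, giving Fm7b5.
Cm: root C down a major second → Bb, giving Bbm.

Gm7b5 Aaug Fm7b5 Bbm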